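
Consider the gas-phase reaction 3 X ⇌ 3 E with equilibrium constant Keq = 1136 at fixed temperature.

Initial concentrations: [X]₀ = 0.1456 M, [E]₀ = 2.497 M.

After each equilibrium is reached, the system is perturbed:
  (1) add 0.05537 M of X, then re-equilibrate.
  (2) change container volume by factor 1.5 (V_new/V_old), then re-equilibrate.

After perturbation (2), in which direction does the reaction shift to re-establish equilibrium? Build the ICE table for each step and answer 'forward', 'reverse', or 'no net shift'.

Q₀ = 5044 vs Keq = 1136 ⇒ Q>K, reverse
Step 1:
                  X         E
  init       0.1456     2.497
  Δ         0.08551  -0.08551
  eq         0.2311     2.411
  solve Keq expr → x = -0.0285; check Q = 1136
Then add 0.05537 M of X.
Step 2:
                  X         E
  init       0.2865     2.411
  Δ        -0.05053   0.05053
  eq          0.236     2.462
  solve Keq expr → x = 0.01684; check Q = 1136
Then change container volume by factor 1.5 (V_new/V_old).
Step 3:
                  X         E
  init       0.1573     1.641
  Δ               0         0
  eq         0.1573     1.641
  solve Keq expr → x = 0; check Q = 1136

Direction: no net shift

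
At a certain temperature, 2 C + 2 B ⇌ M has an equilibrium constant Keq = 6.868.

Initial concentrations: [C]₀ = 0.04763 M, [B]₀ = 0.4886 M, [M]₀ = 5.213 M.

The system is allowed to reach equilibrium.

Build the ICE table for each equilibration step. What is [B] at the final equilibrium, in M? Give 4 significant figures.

[B]_eq = 1.164 M

Q₀ = 9625 vs Keq = 6.868 ⇒ Q>K, reverse
Step 1:
                    C           B           M
  init        0.04763      0.4886       5.213
  Δ            0.6759      0.6759     -0.3379
  eq           0.7235       1.164       4.875
  solve Keq expr → x = -0.3379; check Q = 6.868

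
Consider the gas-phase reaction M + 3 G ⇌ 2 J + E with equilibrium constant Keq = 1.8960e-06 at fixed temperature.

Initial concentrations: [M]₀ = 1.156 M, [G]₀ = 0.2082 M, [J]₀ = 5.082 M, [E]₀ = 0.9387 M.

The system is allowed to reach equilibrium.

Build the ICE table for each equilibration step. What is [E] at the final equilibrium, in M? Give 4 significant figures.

Q₀ = 2324 vs Keq = 1.8960e-06 ⇒ Q>K, reverse
Step 1:
                    M           G           J           E
  Initial       1.156      0.2082       5.082      0.9387
  Change       0.9387       2.816      -1.877     -0.9387
  Equil         2.095       3.024       3.205  1.0697e-05
  solve Keq expr → x = -0.9387; check Q = 1.8960e-06

[E]_eq = 1.0697e-05 M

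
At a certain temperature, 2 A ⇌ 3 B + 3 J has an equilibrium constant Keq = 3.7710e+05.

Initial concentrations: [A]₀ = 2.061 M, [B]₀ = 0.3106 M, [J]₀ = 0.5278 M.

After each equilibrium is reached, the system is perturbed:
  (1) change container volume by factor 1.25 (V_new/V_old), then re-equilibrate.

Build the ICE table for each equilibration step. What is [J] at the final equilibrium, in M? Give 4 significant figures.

[J]_eq = 2.844 M

Q₀ = 0.001037 vs Keq = 3.7710e+05 ⇒ Q<K, forward
Step 1:
                    A           B           J
  Initial       2.061      0.3106      0.5278
  Change       -1.996       2.994       2.994
  Equil       0.06468       3.305       3.522
  solve Keq expr → x = 0.9982; check Q = 3.7710e+05
Then change container volume by factor 1.25 (V_new/V_old).
Step 2:
                    A           B           J
  Initial     0.05175       2.644       2.818
  Change     -0.01765     0.02648     0.02648
  Equil       0.03409       2.671       2.844
  solve Keq expr → x = 0.008827; check Q = 3.7710e+05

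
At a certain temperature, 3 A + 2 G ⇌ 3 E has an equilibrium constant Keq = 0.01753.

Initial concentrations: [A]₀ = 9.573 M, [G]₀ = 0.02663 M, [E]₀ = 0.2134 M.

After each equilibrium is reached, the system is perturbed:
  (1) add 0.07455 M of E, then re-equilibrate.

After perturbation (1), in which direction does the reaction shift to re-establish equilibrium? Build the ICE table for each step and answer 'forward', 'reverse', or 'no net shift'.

Q₀ = 0.01562 vs Keq = 0.01753 ⇒ Q<K, forward
Step 1:
                    A           G           E
  init          9.573     0.02663      0.2134
  Δ          -0.00176   -0.001173     0.00176
  eq            9.571     0.02546      0.2152
  solve Keq expr → x = 5.8672e-04; check Q = 0.01753
Then add 0.07455 M of E.
Step 2:
                    A           G           E
  init          9.571     0.02546      0.2897
  Δ           0.01636      0.0109    -0.01636
  eq            9.588     0.03636      0.2734
  solve Keq expr → x = -0.005452; check Q = 0.01753

Direction: reverse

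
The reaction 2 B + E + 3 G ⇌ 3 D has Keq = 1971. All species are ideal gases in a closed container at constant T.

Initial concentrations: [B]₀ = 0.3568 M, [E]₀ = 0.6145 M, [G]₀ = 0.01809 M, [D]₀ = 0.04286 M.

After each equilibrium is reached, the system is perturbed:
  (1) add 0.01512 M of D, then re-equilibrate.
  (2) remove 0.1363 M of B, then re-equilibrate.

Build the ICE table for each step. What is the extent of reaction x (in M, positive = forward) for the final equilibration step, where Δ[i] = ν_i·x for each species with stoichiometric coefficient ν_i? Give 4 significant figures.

x = -0.001193 M

Q₀ = 170 vs Keq = 1971 ⇒ Q<K, forward
Step 1:
                  B         E         G         D
  Initial    0.3568    0.6145   0.01809   0.04286
  Change  -0.005608 -0.002804 -0.008412  0.008412
  Equil      0.3512    0.6117  0.009678   0.05127
  solve Keq expr → x = 0.002804; check Q = 1971
Then add 0.01512 M of D.
Step 2:
                  B         E         G         D
  Initial    0.3512    0.6117  0.009678   0.06639
  Change   0.001577 7.8871e-04  0.002366 -0.002366
  Equil      0.3528    0.6125   0.01204   0.06403
  solve Keq expr → x = -7.8871e-04; check Q = 1971
Then remove 0.1363 M of B.
Step 3:
                  B         E         G         D
  Initial    0.2165    0.6125   0.01204   0.06403
  Change   0.002385  0.001193  0.003578 -0.003578
  Equil      0.2189    0.6137   0.01562   0.06045
  solve Keq expr → x = -0.001193; check Q = 1971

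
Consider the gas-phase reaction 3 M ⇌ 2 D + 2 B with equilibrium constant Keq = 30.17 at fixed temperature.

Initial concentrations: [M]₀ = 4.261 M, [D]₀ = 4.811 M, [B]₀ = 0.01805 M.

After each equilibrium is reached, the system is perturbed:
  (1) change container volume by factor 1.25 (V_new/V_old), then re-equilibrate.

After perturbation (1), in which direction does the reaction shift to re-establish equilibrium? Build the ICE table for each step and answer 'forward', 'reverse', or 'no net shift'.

Direction: forward

Q₀ = 9.7474e-05 vs Keq = 30.17 ⇒ Q<K, forward
Step 1:
                   M          D          B
  init         4.261      4.811    0.01805
  Δ           -2.618      1.746      1.746
  eq           1.643      6.557      1.764
  solve Keq expr → x = 0.8728; check Q = 30.17
Then change container volume by factor 1.25 (V_new/V_old).
Step 2:
                   M          D          B
  init         1.314      5.245      1.411
  Δ         -0.06332    0.04221    0.04221
  eq           1.251      5.287      1.453
  solve Keq expr → x = 0.02111; check Q = 30.17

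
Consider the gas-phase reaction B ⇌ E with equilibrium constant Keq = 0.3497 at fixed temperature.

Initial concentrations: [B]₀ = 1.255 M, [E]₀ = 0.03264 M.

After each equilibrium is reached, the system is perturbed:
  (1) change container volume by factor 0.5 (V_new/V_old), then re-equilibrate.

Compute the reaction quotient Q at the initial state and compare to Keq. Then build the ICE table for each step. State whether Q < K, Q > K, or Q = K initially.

Q₀ = 0.02601 vs Keq = 0.3497 ⇒ Q<K, forward
Step 1:
                  B         E
  Initial     1.255   0.03264
  Change     -0.301     0.301
  Equil       0.954    0.3336
  solve Keq expr → x = 0.301; check Q = 0.3497
Then change container volume by factor 0.5 (V_new/V_old).
Step 2:
                  B         E
  Initial     1.908    0.6672
  Change          0         0
  Equil       1.908    0.6672
  solve Keq expr → x = 0; check Q = 0.3497

Q₀ = 0.02601; Q < K (proceeds forward)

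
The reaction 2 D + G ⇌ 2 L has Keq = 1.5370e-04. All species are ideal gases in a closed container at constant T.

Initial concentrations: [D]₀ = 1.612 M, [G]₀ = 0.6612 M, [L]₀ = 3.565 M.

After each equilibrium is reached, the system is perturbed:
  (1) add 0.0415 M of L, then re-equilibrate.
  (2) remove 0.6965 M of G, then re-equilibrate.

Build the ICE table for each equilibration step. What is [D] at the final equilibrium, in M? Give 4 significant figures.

[D]_eq = 5.135 M

Q₀ = 7.397 vs Keq = 1.5370e-04 ⇒ Q>K, reverse
Step 1:
                  D         G         L
  I           1.612    0.6612     3.565
  C           3.468     1.734    -3.468
  E            5.08     2.395   0.09746
  solve Keq expr → x = -1.734; check Q = 1.5370e-04
Then add 0.0415 M of L.
Step 2:
                  D         G         L
  I            5.08     2.395     0.139
  C         0.04031   0.02016  -0.04031
  E            5.12     2.415   0.09864
  solve Keq expr → x = -0.02016; check Q = 1.5370e-04
Then remove 0.6965 M of G.
Step 3:
                  D         G         L
  I            5.12     1.719   0.09864
  C           0.015  0.007502    -0.015
  E           5.135     1.726   0.08364
  solve Keq expr → x = -0.007502; check Q = 1.5370e-04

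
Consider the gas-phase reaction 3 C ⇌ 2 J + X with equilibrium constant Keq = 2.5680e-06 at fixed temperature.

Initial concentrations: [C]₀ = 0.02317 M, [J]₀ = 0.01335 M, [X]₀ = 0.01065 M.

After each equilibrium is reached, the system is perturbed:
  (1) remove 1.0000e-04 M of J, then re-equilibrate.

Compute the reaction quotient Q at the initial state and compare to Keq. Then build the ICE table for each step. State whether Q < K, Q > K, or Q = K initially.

Q₀ = 0.1526 vs Keq = 2.5680e-06 ⇒ Q>K, reverse
Step 1:
                   C          J          X
  I          0.02317    0.01335    0.01065
  C          0.01969   -0.01313  -0.006564
  E          0.04286 2.2245e-04   0.004086
  solve Keq expr → x = -0.006564; check Q = 2.5680e-06
Then remove 1.0000e-04 M of J.
Step 2:
                   C          J          X
  I          0.04286 1.2245e-04   0.004086
  C       -1.4633e-04 9.7553e-05 4.8776e-05
  E          0.04271 2.2000e-04   0.004135
  solve Keq expr → x = 4.8776e-05; check Q = 2.5680e-06

Q₀ = 0.1526; Q > K (proceeds reverse)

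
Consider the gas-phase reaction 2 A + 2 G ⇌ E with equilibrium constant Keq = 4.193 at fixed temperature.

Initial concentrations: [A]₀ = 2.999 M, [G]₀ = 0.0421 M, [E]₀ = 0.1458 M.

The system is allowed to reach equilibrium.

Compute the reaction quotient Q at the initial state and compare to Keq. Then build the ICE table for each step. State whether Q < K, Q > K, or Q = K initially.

Q₀ = 9.146; Q > K (proceeds reverse)

Q₀ = 9.146 vs Keq = 4.193 ⇒ Q>K, reverse
Step 1:
                  A         G         E
  Initial     2.999    0.0421    0.1458
  Change     0.0178    0.0178 -0.008898
  Equil       3.017    0.0599    0.1369
  solve Keq expr → x = -0.008898; check Q = 4.193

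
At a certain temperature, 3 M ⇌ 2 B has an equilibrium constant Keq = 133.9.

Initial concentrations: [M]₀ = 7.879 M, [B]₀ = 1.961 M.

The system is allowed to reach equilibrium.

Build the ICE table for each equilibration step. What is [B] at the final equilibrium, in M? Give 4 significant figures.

[B]_eq = 6.748 M

Q₀ = 0.007862 vs Keq = 133.9 ⇒ Q<K, forward
Step 1:
                   M          B
  I            7.879      1.961
  C           -7.181      4.787
  E            0.698      6.748
  solve Keq expr → x = 2.394; check Q = 133.9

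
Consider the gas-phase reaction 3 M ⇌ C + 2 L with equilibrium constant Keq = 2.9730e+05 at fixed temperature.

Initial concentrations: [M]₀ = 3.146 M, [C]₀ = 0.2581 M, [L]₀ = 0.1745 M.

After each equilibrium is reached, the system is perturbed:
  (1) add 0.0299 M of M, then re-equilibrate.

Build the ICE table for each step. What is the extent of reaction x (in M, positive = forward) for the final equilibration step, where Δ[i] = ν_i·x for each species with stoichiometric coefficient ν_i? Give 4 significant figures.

Q₀ = 2.5241e-04 vs Keq = 2.9730e+05 ⇒ Q<K, forward
Step 1:
                    M           C           L
  init          3.146      0.2581      0.1745
  Δ            -3.118       1.039       2.079
  eq          0.02809       1.297       2.253
  solve Keq expr → x = 1.039; check Q = 2.9730e+05
Then add 0.0299 M of M.
Step 2:
                    M           C           L
  init        0.05799       1.297       2.253
  Δ          -0.02966    0.009888     0.01978
  eq          0.02832       1.307       2.273
  solve Keq expr → x = 0.009888; check Q = 2.9730e+05

x = 0.009888 M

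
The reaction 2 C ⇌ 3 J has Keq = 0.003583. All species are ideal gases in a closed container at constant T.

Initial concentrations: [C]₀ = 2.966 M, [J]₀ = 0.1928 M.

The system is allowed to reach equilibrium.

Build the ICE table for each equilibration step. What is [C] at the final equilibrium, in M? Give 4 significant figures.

[C]_eq = 2.888 M

Q₀ = 8.1466e-04 vs Keq = 0.003583 ⇒ Q<K, forward
Step 1:
                  C         J
  I           2.966    0.1928
  C        -0.07833    0.1175
  E           2.888    0.3103
  solve Keq expr → x = 0.03917; check Q = 0.003583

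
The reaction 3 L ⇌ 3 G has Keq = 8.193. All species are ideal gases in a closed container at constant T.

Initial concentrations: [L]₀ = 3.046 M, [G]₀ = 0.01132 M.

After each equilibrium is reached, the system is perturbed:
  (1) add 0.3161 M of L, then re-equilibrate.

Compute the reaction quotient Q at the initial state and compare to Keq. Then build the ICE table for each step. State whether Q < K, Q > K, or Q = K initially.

Q₀ = 5.1327e-08 vs Keq = 8.193 ⇒ Q<K, forward
Step 1:
                  L         G
  I           3.046   0.01132
  C          -2.032     2.032
  E           1.014     2.044
  solve Keq expr → x = 0.6774; check Q = 8.193
Then add 0.3161 M of L.
Step 2:
                  L         G
  I            1.33     2.044
  C         -0.2113    0.2113
  E           1.119     2.255
  solve Keq expr → x = 0.07043; check Q = 8.193

Q₀ = 5.1327e-08; Q < K (proceeds forward)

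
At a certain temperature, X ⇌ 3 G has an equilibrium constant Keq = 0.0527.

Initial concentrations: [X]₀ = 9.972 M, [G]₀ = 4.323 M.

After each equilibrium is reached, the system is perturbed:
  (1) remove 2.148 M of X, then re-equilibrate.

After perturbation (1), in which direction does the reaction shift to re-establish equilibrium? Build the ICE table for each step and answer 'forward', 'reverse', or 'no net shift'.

Q₀ = 8.102 vs Keq = 0.0527 ⇒ Q>K, reverse
Step 1:
                   X          G
  Initial      9.972      4.323
  Change       1.162     -3.486
  Equil        11.13     0.8372
  solve Keq expr → x = -1.162; check Q = 0.0527
Then remove 2.148 M of X.
Step 2:
                   X          G
  Initial      8.986     0.8372
  Change     0.01906   -0.05718
  Equil        9.005       0.78
  solve Keq expr → x = -0.01906; check Q = 0.0527

Direction: reverse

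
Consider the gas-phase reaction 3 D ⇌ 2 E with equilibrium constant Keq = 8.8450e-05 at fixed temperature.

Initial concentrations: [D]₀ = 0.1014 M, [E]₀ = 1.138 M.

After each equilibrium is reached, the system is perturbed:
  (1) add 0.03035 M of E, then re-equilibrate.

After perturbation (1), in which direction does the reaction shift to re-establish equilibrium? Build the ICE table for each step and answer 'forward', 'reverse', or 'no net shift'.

Direction: reverse

Q₀ = 1242 vs Keq = 8.8450e-05 ⇒ Q>K, reverse
Step 1:
                   D          E
  I           0.1014      1.138
  C            1.674     -1.116
  E            1.775    0.02224
  solve Keq expr → x = -0.5579; check Q = 8.8450e-05
Then add 0.03035 M of E.
Step 2:
                   D          E
  I            1.775    0.05259
  C          0.04427   -0.02951
  E            1.819    0.02308
  solve Keq expr → x = -0.01476; check Q = 8.8450e-05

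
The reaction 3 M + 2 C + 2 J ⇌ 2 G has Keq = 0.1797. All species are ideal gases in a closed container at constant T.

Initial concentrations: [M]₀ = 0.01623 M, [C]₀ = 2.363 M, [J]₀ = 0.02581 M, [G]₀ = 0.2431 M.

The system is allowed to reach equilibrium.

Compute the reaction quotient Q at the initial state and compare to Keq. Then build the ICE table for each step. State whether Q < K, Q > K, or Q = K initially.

Q₀ = 3.7163e+06; Q > K (proceeds reverse)

Q₀ = 3.7163e+06 vs Keq = 0.1797 ⇒ Q>K, reverse
Step 1:
                   M          C          J          G
  init       0.01623      2.363    0.02581     0.2431
  Δ           0.2995     0.1997     0.1997    -0.1997
  eq          0.3157      2.563     0.2255    0.04345
  solve Keq expr → x = -0.09983; check Q = 0.1797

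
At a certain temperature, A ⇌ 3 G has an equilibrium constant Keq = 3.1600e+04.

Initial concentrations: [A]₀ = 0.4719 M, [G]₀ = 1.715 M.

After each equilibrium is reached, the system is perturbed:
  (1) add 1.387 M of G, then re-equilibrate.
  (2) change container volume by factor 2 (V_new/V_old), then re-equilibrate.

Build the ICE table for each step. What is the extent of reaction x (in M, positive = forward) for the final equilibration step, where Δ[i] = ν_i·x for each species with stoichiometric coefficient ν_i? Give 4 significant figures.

Q₀ = 10.69 vs Keq = 3.1600e+04 ⇒ Q<K, forward
Step 1:
                   A          G
  Initial     0.4719      1.715
  Change     -0.4709      1.413
  Equil   9.6834e-04      3.128
  solve Keq expr → x = 0.4709; check Q = 3.1600e+04
Then add 1.387 M of G.
Step 2:
                   A          G
  Initial 9.6834e-04      4.515
  Change    0.001933  -0.005798
  Equil     0.002901      4.509
  solve Keq expr → x = -0.001933; check Q = 3.1600e+04
Then change container volume by factor 2 (V_new/V_old).
Step 3:
                   A          G
  Initial   0.001451      2.254
  Change   -0.001086   0.003259
  Equil   3.6420e-04      2.258
  solve Keq expr → x = 0.001086; check Q = 3.1600e+04

x = 0.001086 M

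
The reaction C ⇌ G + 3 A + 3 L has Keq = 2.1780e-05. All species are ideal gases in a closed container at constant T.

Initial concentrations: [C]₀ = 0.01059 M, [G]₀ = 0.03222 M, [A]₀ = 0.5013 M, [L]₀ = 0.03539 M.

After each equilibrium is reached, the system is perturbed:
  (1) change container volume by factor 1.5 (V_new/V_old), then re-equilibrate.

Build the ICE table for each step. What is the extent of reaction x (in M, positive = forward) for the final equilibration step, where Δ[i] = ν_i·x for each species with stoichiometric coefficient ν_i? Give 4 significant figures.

Q₀ = 1.6989e-05 vs Keq = 2.1780e-05 ⇒ Q<K, forward
Step 1:
                  C         G         A         L
  init      0.01059   0.03222    0.5013   0.03539
  Δ       -6.3093e-04 6.3093e-04  0.001893  0.001893
  eq       0.009959   0.03285    0.5032   0.03728
  solve Keq expr → x = 6.3093e-04; check Q = 2.1780e-05
Then change container volume by factor 1.5 (V_new/V_old).
Step 2:
                  C         G         A         L
  init     0.006639    0.0219    0.3355   0.02486
  Δ        -0.00408   0.00408   0.01224   0.01224
  eq       0.002559   0.02598    0.3477   0.03709
  solve Keq expr → x = 0.00408; check Q = 2.1780e-05

x = 0.00408 M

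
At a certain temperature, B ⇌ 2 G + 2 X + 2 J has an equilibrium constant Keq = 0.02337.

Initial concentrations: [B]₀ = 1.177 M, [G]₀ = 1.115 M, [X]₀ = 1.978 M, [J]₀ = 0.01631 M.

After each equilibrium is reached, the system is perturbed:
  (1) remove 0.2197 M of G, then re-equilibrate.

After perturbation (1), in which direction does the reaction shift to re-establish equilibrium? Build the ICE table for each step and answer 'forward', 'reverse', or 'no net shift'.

Direction: forward

Q₀ = 0.001099 vs Keq = 0.02337 ⇒ Q<K, forward
Step 1:
                  B         G         X         J
  Initial     1.177     1.115     1.978   0.01631
  Change   -0.02642   0.05283   0.05283   0.05283
  Equil       1.151     1.168     2.031   0.06914
  solve Keq expr → x = 0.02642; check Q = 0.02337
Then remove 0.2197 M of G.
Step 2:
                  B         G         X         J
  Initial     1.151    0.9481     2.031   0.06914
  Change   -0.00698   0.01396   0.01396   0.01396
  Equil       1.144    0.9621     2.045    0.0831
  solve Keq expr → x = 0.00698; check Q = 0.02337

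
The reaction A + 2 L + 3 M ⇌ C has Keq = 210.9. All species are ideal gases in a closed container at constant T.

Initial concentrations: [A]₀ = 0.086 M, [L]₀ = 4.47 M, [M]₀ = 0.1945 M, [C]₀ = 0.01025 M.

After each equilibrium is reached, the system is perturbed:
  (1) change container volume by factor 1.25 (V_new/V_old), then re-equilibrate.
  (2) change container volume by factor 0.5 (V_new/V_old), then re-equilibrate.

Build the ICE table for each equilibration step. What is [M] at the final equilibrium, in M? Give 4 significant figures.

Q₀ = 0.8107 vs Keq = 210.9 ⇒ Q<K, forward
Step 1:
                  A         L         M         C
  I           0.086      4.47    0.1945   0.01025
  C        -0.04253  -0.08507   -0.1276   0.04253
  E         0.04347     4.385    0.0669   0.05278
  solve Keq expr → x = 0.04253; check Q = 210.9
Then change container volume by factor 1.25 (V_new/V_old).
Step 2:
                  A         L         M         C
  I         0.03477     3.508   0.05352   0.04223
  C        0.005593   0.01119   0.01678 -0.005593
  E         0.04037     3.519    0.0703   0.03663
  solve Keq expr → x = -0.005593; check Q = 210.9
Then change container volume by factor 0.5 (V_new/V_old).
Step 3:
                  A         L         M         C
  I         0.08073     7.038    0.1406   0.07327
  C        -0.02784  -0.05569  -0.08353   0.02784
  E         0.05289     6.983   0.05707    0.1011
  solve Keq expr → x = 0.02784; check Q = 210.9

[M]_eq = 0.05707 M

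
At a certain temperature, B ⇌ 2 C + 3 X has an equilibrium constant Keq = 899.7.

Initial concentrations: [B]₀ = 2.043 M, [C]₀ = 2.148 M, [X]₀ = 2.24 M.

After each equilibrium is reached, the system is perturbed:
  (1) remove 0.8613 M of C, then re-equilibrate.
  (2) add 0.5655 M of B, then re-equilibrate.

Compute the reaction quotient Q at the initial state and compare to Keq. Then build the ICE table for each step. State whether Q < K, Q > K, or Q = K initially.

Q₀ = 25.38 vs Keq = 899.7 ⇒ Q<K, forward
Step 1:
                    B           C           X
  init          2.043       2.148        2.24
  Δ            -0.741       1.482       2.223
  eq            1.302        3.63       4.463
  solve Keq expr → x = 0.741; check Q = 899.7
Then remove 0.8613 M of C.
Step 2:
                    B           C           X
  init          1.302       2.769       4.463
  Δ           -0.1314      0.2628      0.3942
  eq            1.171       3.032       4.857
  solve Keq expr → x = 0.1314; check Q = 899.7
Then add 0.5655 M of B.
Step 3:
                    B           C           X
  init          1.736       3.032       4.857
  Δ           -0.1076      0.2152      0.3228
  eq            1.628       3.247        5.18
  solve Keq expr → x = 0.1076; check Q = 899.7

Q₀ = 25.38; Q < K (proceeds forward)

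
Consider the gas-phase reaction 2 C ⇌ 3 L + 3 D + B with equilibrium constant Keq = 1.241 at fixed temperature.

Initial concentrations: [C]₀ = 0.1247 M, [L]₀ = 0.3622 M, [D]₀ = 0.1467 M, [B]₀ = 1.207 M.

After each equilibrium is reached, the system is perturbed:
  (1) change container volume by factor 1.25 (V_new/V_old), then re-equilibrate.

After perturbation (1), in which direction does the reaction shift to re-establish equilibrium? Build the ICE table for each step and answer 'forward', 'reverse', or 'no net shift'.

Q₀ = 0.01164 vs Keq = 1.241 ⇒ Q<K, forward
Step 1:
                    C           L           D           B
  init         0.1247      0.3622      0.1467       1.207
  Δ          -0.07905      0.1186      0.1186     0.03953
  eq          0.04565      0.4808      0.2653       1.247
  solve Keq expr → x = 0.03953; check Q = 1.241
Then change container volume by factor 1.25 (V_new/V_old).
Step 2:
                    C           L           D           B
  init        0.03652      0.3846      0.2122      0.9972
  Δ          -0.01139     0.01708     0.01708    0.005694
  eq          0.02513      0.4017      0.2293       1.003
  solve Keq expr → x = 0.005694; check Q = 1.241

Direction: forward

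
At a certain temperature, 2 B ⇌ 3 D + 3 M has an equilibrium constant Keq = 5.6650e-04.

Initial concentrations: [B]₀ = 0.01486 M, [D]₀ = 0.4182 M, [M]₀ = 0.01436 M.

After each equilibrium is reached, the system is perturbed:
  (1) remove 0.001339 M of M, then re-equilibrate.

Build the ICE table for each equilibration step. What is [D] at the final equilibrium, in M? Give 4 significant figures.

[D]_eq = 0.4174 M

Q₀ = 9.8079e-04 vs Keq = 5.6650e-04 ⇒ Q>K, reverse
Step 1:
                   B          D          M
  init       0.01486     0.4182    0.01436
  Δ         0.001157  -0.001736  -0.001736
  eq         0.01602     0.4165    0.01262
  solve Keq expr → x = -5.7853e-04; check Q = 5.6650e-04
Then remove 0.001339 M of M.
Step 2:
                   B          D          M
  init       0.01602     0.4165    0.01129
  Δ       -6.4586e-04 9.6880e-04 9.6880e-04
  eq         0.01537     0.4174    0.01225
  solve Keq expr → x = 3.2293e-04; check Q = 5.6650e-04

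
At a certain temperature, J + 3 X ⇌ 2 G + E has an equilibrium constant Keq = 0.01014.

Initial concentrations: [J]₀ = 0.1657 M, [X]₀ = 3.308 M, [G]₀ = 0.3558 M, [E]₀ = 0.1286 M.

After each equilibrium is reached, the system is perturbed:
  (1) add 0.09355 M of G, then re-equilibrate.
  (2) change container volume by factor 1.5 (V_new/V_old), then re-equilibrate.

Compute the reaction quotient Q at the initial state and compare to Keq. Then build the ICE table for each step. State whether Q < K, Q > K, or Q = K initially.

Q₀ = 0.002714 vs Keq = 0.01014 ⇒ Q<K, forward
Step 1:
                  J         X         G         E
  I          0.1657     3.308    0.3558    0.1286
  C        -0.04984   -0.1495   0.09968   0.04984
  E          0.1159     3.158    0.4555    0.1784
  solve Keq expr → x = 0.04984; check Q = 0.01014
Then add 0.09355 M of G.
Step 2:
                  J         X         G         E
  I          0.1159     3.158     0.549    0.1784
  C         0.01538   0.04614  -0.03076  -0.01538
  E          0.1312     3.205    0.5183    0.1631
  solve Keq expr → x = -0.01538; check Q = 0.01014
Then change container volume by factor 1.5 (V_new/V_old).
Step 3:
                  J         X         G         E
  I         0.08749     2.136    0.3455    0.1087
  C         0.01108   0.03323  -0.02215  -0.01108
  E         0.09857      2.17    0.3234   0.09763
  solve Keq expr → x = -0.01108; check Q = 0.01014

Q₀ = 0.002714; Q < K (proceeds forward)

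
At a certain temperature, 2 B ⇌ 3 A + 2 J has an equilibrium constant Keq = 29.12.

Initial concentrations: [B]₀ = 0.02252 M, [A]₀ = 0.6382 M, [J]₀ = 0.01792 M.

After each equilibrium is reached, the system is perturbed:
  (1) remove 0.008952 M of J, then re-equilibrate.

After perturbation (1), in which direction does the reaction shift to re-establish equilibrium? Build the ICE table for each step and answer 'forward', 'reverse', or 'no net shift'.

Direction: forward

Q₀ = 0.1646 vs Keq = 29.12 ⇒ Q<K, forward
Step 1:
                  B         A         J
  init      0.02252    0.6382   0.01792
  Δ        -0.01882   0.02822   0.01882
  eq       0.003704    0.6664   0.03674
  solve Keq expr → x = 0.009408; check Q = 29.12
Then remove 0.008952 M of J.
Step 2:
                  B         A         J
  init     0.003704    0.6664   0.02778
  Δ       -8.1266e-04  0.001219 8.1266e-04
  eq       0.002891    0.6676    0.0286
  solve Keq expr → x = 4.0633e-04; check Q = 29.12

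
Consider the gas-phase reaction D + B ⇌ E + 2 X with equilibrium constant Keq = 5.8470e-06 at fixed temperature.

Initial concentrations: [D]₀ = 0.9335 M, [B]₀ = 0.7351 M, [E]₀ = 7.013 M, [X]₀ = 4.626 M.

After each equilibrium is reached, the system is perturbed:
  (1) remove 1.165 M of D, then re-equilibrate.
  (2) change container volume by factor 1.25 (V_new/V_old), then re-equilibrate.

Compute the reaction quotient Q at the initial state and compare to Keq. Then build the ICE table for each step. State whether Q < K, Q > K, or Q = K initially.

Q₀ = 218.7; Q > K (proceeds reverse)

Q₀ = 218.7 vs Keq = 5.8470e-06 ⇒ Q>K, reverse
Step 1:
                  D         B         E         X
  Initial    0.9335    0.7351     7.013     4.626
  Change      2.311     2.311    -2.311    -4.622
  Equil       3.245     3.046     4.702  0.003506
  solve Keq expr → x = -2.311; check Q = 5.8470e-06
Then remove 1.165 M of D.
Step 2:
                  D         B         E         X
  Initial      2.08     3.046     4.702  0.003506
  Change  3.4930e-04 3.4930e-04 -3.4930e-04 -6.9861e-04
  Equil        2.08     3.047     4.701  0.002807
  solve Keq expr → x = -3.4930e-04; check Q = 5.8470e-06
Then change container volume by factor 1.25 (V_new/V_old).
Step 3:
                  D         B         E         X
  Initial     1.664     2.437     3.761  0.002246
  Change  -1.3244e-04 -1.3244e-04 1.3244e-04 2.6489e-04
  Equil       1.664     2.437     3.761  0.002511
  solve Keq expr → x = 1.3244e-04; check Q = 5.8470e-06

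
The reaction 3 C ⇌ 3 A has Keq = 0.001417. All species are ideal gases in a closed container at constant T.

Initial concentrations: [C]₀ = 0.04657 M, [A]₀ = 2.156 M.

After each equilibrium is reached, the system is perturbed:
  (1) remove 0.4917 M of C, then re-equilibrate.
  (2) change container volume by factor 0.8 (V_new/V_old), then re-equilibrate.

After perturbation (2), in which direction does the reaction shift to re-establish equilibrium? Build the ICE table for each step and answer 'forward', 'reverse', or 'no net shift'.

Q₀ = 9.9226e+04 vs Keq = 0.001417 ⇒ Q>K, reverse
Step 1:
                  C         A
  init      0.04657     2.156
  Δ           1.934    -1.934
  eq           1.98    0.2224
  solve Keq expr → x = -0.6445; check Q = 0.001417
Then remove 0.4917 M of C.
Step 2:
                  C         A
  init        1.488    0.2224
  Δ         0.04965  -0.04965
  eq          1.538    0.1728
  solve Keq expr → x = -0.01655; check Q = 0.001417
Then change container volume by factor 0.8 (V_new/V_old).
Step 3:
                  C         A
  init        1.923     0.216
  Δ               0         0
  eq          1.923     0.216
  solve Keq expr → x = 0; check Q = 0.001417

Direction: no net shift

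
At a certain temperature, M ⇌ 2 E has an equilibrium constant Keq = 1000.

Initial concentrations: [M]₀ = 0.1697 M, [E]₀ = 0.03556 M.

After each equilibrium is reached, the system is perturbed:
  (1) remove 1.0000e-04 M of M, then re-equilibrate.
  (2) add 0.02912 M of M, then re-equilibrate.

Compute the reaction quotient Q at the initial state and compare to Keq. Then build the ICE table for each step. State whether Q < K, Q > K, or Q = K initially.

Q₀ = 0.007451; Q < K (proceeds forward)

Q₀ = 0.007451 vs Keq = 1000 ⇒ Q<K, forward
Step 1:
                   M          E
  init        0.1697    0.03556
  Δ          -0.1696     0.3391
  eq      1.4038e-04     0.3747
  solve Keq expr → x = 0.1696; check Q = 1000
Then remove 1.0000e-04 M of M.
Step 2:
                   M          E
  init    4.0385e-05     0.3747
  Δ       9.9850e-05 -1.9970e-04
  eq      1.4023e-04     0.3745
  solve Keq expr → x = -9.9850e-05; check Q = 1000
Then add 0.02912 M of M.
Step 3:
                   M          E
  init       0.02926     0.3745
  Δ         -0.02907    0.05815
  eq      1.8716e-04     0.4326
  solve Keq expr → x = 0.02907; check Q = 1000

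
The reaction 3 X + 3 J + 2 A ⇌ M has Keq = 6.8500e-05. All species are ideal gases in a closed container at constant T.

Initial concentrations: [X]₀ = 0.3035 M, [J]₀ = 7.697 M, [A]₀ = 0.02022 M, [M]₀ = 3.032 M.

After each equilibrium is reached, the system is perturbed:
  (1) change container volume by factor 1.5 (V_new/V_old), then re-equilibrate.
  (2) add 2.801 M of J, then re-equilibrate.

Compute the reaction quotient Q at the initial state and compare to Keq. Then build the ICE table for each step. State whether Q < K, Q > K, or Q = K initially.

Q₀ = 581.7; Q > K (proceeds reverse)

Q₀ = 581.7 vs Keq = 6.8500e-05 ⇒ Q>K, reverse
Step 1:
                  X         J         A         M
  I          0.3035     7.697   0.02022     3.032
  C           2.199     2.199     1.466   -0.7331
  E           2.503     9.896     1.486     2.299
  solve Keq expr → x = -0.7331; check Q = 6.8500e-05
Then change container volume by factor 1.5 (V_new/V_old).
Step 2:
                  X         J         A         M
  I           1.668     6.597    0.9909     1.533
  C          0.8984    0.8984    0.5989   -0.2995
  E           2.567     7.496      1.59     1.233
  solve Keq expr → x = -0.2995; check Q = 6.8500e-05
Then add 2.801 M of J.
Step 3:
                  X         J         A         M
  I           2.567      10.3      1.59     1.233
  C         -0.3504   -0.3504   -0.2336    0.1168
  E           2.216     9.946     1.356      1.35
  solve Keq expr → x = 0.1168; check Q = 6.8500e-05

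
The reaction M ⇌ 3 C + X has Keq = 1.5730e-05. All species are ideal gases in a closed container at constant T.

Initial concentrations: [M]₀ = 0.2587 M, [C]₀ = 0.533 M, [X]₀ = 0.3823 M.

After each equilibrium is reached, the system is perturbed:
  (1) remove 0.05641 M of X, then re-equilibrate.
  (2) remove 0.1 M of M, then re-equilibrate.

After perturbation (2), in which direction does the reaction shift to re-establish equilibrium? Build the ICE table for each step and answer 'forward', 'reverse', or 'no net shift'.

Direction: reverse

Q₀ = 0.2238 vs Keq = 1.5730e-05 ⇒ Q>K, reverse
Step 1:
                    M           C           X
  I            0.2587       0.533      0.3823
  C            0.1672     -0.5015     -0.1672
  E            0.4259     0.03146      0.2151
  solve Keq expr → x = -0.1672; check Q = 1.5730e-05
Then remove 0.05641 M of X.
Step 2:
                    M           C           X
  I            0.4259     0.03146      0.1587
  C         -0.001083    0.003248    0.001083
  E            0.4248     0.03471      0.1598
  solve Keq expr → x = 0.001083; check Q = 1.5730e-05
Then remove 0.1 M of M.
Step 3:
                    M           C           X
  I            0.3248     0.03471      0.1598
  C        9.5855e-04   -0.002876 -9.5855e-04
  E            0.3258     0.03183      0.1588
  solve Keq expr → x = -9.5855e-04; check Q = 1.5730e-05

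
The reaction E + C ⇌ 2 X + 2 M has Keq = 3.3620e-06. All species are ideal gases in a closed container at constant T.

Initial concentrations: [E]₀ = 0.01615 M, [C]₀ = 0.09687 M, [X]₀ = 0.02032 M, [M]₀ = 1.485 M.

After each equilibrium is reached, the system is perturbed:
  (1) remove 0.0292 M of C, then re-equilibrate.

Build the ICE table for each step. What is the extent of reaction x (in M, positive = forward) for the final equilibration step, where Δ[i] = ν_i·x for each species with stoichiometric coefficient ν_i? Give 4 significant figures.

x = -4.8849e-06 M

Q₀ = 0.582 vs Keq = 3.3620e-06 ⇒ Q>K, reverse
Step 1:
                   E          C          X          M
  init       0.01615    0.09687    0.02032      1.485
  Δ          0.01013    0.01013   -0.02025   -0.02025
  eq         0.02628      0.107 6.6376e-05      1.465
  solve Keq expr → x = -0.01013; check Q = 3.3620e-06
Then remove 0.0292 M of C.
Step 2:
                   E          C          X          M
  init       0.02628     0.0778 6.6376e-05      1.465
  Δ       4.8849e-06 4.8849e-06 -9.7698e-06 -9.7698e-06
  eq         0.02628     0.0778 5.6606e-05      1.465
  solve Keq expr → x = -4.8849e-06; check Q = 3.3620e-06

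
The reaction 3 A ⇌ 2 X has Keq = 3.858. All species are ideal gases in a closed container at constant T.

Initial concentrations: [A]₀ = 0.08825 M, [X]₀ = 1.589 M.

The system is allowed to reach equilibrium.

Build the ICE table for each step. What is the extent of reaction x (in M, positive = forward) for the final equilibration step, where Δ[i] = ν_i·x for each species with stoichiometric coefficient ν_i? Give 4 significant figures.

x = -0.2072 M

Q₀ = 3674 vs Keq = 3.858 ⇒ Q>K, reverse
Step 1:
                   A          X
  I          0.08825      1.589
  C           0.6216    -0.4144
  E           0.7098      1.175
  solve Keq expr → x = -0.2072; check Q = 3.858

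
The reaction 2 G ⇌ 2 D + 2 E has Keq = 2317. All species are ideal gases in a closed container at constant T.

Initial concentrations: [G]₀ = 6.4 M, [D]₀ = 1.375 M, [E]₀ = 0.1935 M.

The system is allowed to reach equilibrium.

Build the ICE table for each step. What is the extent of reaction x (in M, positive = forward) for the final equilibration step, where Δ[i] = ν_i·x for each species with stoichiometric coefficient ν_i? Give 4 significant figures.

x = 2.784 M

Q₀ = 0.001728 vs Keq = 2317 ⇒ Q<K, forward
Step 1:
                  G         D         E
  I             6.4     1.375    0.1935
  C          -5.569     5.569     5.569
  E          0.8312     6.944     5.762
  solve Keq expr → x = 2.784; check Q = 2317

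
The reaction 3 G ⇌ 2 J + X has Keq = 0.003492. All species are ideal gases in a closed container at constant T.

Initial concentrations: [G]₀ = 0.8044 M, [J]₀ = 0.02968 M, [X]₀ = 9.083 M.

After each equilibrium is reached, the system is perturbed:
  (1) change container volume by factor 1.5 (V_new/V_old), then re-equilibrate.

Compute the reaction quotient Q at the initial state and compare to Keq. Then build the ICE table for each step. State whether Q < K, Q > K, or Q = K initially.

Q₀ = 0.01537; Q > K (proceeds reverse)

Q₀ = 0.01537 vs Keq = 0.003492 ⇒ Q>K, reverse
Step 1:
                    G           J           X
  I            0.8044     0.02968       9.083
  C            0.0224    -0.01493   -0.007467
  E            0.8268     0.01475       9.076
  solve Keq expr → x = -0.007467; check Q = 0.003492
Then change container volume by factor 1.5 (V_new/V_old).
Step 2:
                    G           J           X
  I            0.5512    0.009831        6.05
  C                 0           0           0
  E            0.5512    0.009831        6.05
  solve Keq expr → x = 0; check Q = 0.003492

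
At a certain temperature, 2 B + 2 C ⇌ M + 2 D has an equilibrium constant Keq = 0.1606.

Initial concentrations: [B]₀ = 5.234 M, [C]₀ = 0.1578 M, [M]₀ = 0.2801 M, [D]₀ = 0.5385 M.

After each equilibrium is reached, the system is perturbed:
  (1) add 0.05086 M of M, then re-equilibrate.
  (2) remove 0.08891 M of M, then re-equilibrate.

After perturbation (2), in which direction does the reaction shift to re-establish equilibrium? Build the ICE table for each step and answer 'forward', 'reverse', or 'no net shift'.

Direction: forward

Q₀ = 0.1191 vs Keq = 0.1606 ⇒ Q<K, forward
Step 1:
                    B           C           M           D
  I             5.234      0.1578      0.2801      0.5385
  C          -0.01562    -0.01562    0.007812     0.01562
  E             5.218      0.1422      0.2879      0.5541
  solve Keq expr → x = 0.007812; check Q = 0.1606
Then add 0.05086 M of M.
Step 2:
                    B           C           M           D
  I             5.218      0.1422      0.3388      0.5541
  C          0.008486    0.008486   -0.004243   -0.008486
  E             5.227      0.1507      0.3345      0.5456
  solve Keq expr → x = -0.004243; check Q = 0.1606
Then remove 0.08891 M of M.
Step 3:
                    B           C           M           D
  I             5.227      0.1507      0.2456      0.5456
  C          -0.01544    -0.01544    0.007721     0.01544
  E             5.211      0.1352      0.2533      0.5611
  solve Keq expr → x = 0.007721; check Q = 0.1606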